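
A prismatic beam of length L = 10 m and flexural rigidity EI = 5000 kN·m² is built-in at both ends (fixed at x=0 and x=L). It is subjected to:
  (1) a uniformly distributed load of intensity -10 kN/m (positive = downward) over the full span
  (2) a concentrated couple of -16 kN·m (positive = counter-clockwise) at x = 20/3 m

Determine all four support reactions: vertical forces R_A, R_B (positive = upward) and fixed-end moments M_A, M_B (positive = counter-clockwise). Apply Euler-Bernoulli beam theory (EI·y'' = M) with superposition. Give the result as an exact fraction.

R_A = -782/15 kN, M_A = -266/3 kN·m, R_B = -718/15 kN, M_B = 250/3 kN·m

Load 1 — uniform load w=-10 kN/m over full span:
  R_A = wL/2 = (-10)·10/2 = -50 kN
  M_A = wL²/12 = (-10)·10²/12 = -250/3 kN·m
  R_B = wL/2 = (-10)·10/2 = -50 kN
  M_B = -wL²/12 = -(-10)·10²/12 = 250/3 kN·m
Load 2 — applied couple M₀=-16 kN·m at a=20/3 m (b=L-a=10/3):
  R_A = 6M₀ab/L³ = 6·(-16)·(20/3)·(10/3)/10³ = -32/15 kN
  M_A = M₀b(2a-b)/L² = (-16)·(10/3)·(2·(20/3)-(10/3))/10² = -16/3 kN·m
  R_B = -6M₀ab/L³ = -6·(-16)·(20/3)·(10/3)/10³ = 32/15 kN
  M_B = M₀a(2b-a)/L² = (-16)·(20/3)·(2·(10/3)-(20/3))/10² = 0 kN·m
Superposition: R_A = -782/15 kN, M_A = -266/3 kN·m, R_B = -718/15 kN, M_B = 250/3 kN·m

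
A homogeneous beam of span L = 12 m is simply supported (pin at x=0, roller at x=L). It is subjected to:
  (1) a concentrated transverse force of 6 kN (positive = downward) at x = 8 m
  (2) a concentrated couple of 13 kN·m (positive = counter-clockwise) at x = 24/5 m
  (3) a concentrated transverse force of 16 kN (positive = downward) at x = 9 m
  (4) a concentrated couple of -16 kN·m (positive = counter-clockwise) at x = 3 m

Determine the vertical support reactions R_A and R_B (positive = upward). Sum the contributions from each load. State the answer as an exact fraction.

R_A = 23/4 kN, R_B = 65/4 kN

Load 1 — point force P=6 kN at a=8 m (b=L-a=4):
  R_A = Pb/L = 6·4/12 = 2 kN
  R_B = Pa/L = 6·8/12 = 4 kN
Load 2 — applied couple M₀=13 kN·m at a=24/5 m (b=L-a=36/5):
  R_A = M₀/L = 13/12 kN
  R_B = -M₀/L = -13/12 kN
Load 3 — point force P=16 kN at a=9 m (b=L-a=3):
  R_A = Pb/L = 16·3/12 = 4 kN
  R_B = Pa/L = 16·9/12 = 12 kN
Load 4 — applied couple M₀=-16 kN·m at a=3 m (b=L-a=9):
  R_A = M₀/L = (-16)/12 = -4/3 kN
  R_B = -M₀/L = -(-16)/12 = 4/3 kN
Superposition: R_A = 23/4 kN, R_B = 65/4 kN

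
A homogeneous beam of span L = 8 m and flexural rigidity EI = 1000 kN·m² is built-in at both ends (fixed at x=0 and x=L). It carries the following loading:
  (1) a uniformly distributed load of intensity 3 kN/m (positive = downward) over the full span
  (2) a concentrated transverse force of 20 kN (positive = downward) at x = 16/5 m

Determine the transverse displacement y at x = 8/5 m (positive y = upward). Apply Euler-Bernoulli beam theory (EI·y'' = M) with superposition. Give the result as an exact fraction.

Load 1 — uniform load w=3 kN/m over full span:
  y_1 = -wx²(L-x)²/(24EI) = -3·(8/5)²·(8-(8/5))²/(24·1000) = -1024/78125 m
Load 2 — point force P=20 kN at a=16/5 m (b=L-a=24/5):
  y_2 = -Pb²x²(3aL-(3a+b)x)/(6L³EI)  [x≤a] = -20·(24/5)²·(8/5)²·(3·(16/5)·8-(3·(16/5)+(24/5))·(8/5))/(6·8³·1000) = -8064/390625 m
Superposition: y = Σ y_i = -13184/390625 m ≈ -0.033751 m

y(8/5) = -13184/390625 m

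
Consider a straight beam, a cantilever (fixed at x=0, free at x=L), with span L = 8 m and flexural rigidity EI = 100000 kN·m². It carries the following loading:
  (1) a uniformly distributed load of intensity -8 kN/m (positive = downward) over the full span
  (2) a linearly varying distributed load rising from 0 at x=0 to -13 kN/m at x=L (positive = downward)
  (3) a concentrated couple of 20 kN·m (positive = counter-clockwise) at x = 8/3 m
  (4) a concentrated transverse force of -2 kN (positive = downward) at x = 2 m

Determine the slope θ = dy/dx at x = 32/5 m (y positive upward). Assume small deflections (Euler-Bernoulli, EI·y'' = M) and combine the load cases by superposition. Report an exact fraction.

θ(32/5) = 730363/46875000 rad

Load 1 — uniform load w=-8 kN/m over full span:
  θ_1 = -wx(x²-3Lx+3L²)/(6EI) = -(-8)·(32/5)·((32/5)²-3·8·(32/5)+3·8²)/(6·100000) = 7936/1171875 rad
Load 2 — triangular load w₀=-13 kN/m (0→w₀ over full span):
  θ_2 = (w₀Lx²/4-w₀L²x/3-w₀x⁴/(24L))/EI = ((-13)·8·(32/5)²/4-(-13)·8²·(32/5)/3-(-13)·(32/5)⁴/(24·8))/100000 = 48256/5859375 rad
Load 3 — applied couple M₀=20 kN·m at a=8/3 m (b=L-a=16/3):
  θ_3 = M₀a/EI  [x>a] = 20·(8/3)/100000 = 1/1875 rad
Load 4 — point force P=-2 kN at a=2 m (b=L-a=6):
  θ_4 = -Pa²/(2EI)  [x>a] = -(-2)·2²/(2·100000) = 1/25000 rad
Superposition: θ = Σ θ_i = 730363/46875000 rad ≈ 0.015581 rad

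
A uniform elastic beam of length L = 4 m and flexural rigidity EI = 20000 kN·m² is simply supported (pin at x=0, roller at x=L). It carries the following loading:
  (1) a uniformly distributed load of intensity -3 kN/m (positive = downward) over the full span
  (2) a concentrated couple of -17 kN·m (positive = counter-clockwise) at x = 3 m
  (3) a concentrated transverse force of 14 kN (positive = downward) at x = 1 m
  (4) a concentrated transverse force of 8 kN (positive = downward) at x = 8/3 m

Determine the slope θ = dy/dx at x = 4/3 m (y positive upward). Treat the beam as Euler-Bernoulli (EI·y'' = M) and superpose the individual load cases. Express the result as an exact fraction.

Load 1 — uniform load w=-3 kN/m over full span:
  θ_1 = -w(L³-6Lx²+4x³)/(24EI) = -(-3)·(4³-6·4·(4/3)²+4·(4/3)³)/(24·20000) = 13/67500 rad
Load 2 — applied couple M₀=-17 kN·m at a=3 m (b=L-a=1):
  θ_2 = (M₀x²/(2L)+C₁)/EI  [x≤a] with C₁=M₀(3b²-L²)/(6L)=221/24 = ((-17)·(4/3)²/(2·4)+(221/24))/20000 = 391/1440000 rad
Load 3 — point force P=14 kN at a=1 m (b=L-a=3):
  θ_3 = -Pa(2L²-6Lx+3x²+a²)/(6LEI)  [x>a] = -14·1·(2·4²-6·4·(4/3)+3·(4/3)²+1²)/(6·4·20000) = -133/720000 rad
Load 4 — point force P=8 kN at a=8/3 m (b=L-a=4/3):
  θ_4 = -Pb(L²-b²-3x²)/(6LEI)  [x≤a] = -8·(4/3)·(4²-(4/3)²-3·(4/3)²)/(6·4·20000) = -2/10125 rad
Superposition: θ = Σ θ_i = 1061/12960000 rad ≈ 0.000082 rad

θ(4/3) = 1061/12960000 rad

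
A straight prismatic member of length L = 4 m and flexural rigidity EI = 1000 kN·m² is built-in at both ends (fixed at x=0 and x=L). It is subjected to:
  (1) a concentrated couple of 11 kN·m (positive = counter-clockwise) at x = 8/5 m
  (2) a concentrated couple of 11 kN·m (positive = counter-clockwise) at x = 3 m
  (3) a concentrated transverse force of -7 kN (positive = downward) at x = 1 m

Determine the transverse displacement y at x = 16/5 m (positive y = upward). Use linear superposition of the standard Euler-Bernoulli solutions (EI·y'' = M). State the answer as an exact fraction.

y(16/5) = 224/1171875 m

Load 1 — applied couple M₀=11 kN·m at a=8/5 m (b=L-a=12/5):
  y_1 = (R_Ax³/6 - M_Ax²/2 - M₀(x-a)²/2)/EI  [x>a] with R_A=99/25, M_A=33/25 = ((99/25)·(16/5)³/6 - (33/25)·(16/5)²/2 - 11·((16/5)-(8/5))²/2)/1000 = 308/390625 m
Load 2 — applied couple M₀=11 kN·m at a=3 m (b=L-a=1):
  y_2 = (R_Ax³/6 - M_Ax²/2 - M₀(x-a)²/2)/EI  [x>a] with R_A=99/32, M_A=55/16 = ((99/32)·(16/5)³/6 - (55/16)·(16/5)²/2 - 11·((16/5)-3)²/2)/1000 = -231/250000 m
Load 3 — point force P=-7 kN at a=1 m (b=L-a=3):
  y_3 = -Pa²(L-x)²(3bL-(3b+a)(L-x))/(6L³EI)  [x>a] = -(-7)·1²·(4-(16/5))²·(3·3·4-(3·3+1)·(4-(16/5)))/(6·4³·1000) = 49/150000 m
Superposition: y = Σ y_i = 224/1171875 m ≈ 0.000191 m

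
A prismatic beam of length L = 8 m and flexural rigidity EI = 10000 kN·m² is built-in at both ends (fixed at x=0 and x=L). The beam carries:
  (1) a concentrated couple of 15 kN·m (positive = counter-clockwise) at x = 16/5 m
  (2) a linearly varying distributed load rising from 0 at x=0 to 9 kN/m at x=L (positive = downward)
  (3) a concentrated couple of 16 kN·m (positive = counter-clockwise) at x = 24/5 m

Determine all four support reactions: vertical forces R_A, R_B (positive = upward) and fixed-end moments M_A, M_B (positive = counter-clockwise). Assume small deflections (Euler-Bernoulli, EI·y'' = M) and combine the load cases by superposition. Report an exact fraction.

R_A = 819/50 kN, M_A = 653/25 kN·m, R_B = 981/50 kN, M_B = -552/25 kN·m

Load 1 — applied couple M₀=15 kN·m at a=16/5 m (b=L-a=24/5):
  R_A = 6M₀ab/L³ = 6·15·(16/5)·(24/5)/8³ = 27/10 kN
  M_A = M₀b(2a-b)/L² = 15·(24/5)·(2·(16/5)-(24/5))/8² = 9/5 kN·m
  R_B = -6M₀ab/L³ = -6·15·(16/5)·(24/5)/8³ = -27/10 kN
  M_B = M₀a(2b-a)/L² = 15·(16/5)·(2·(24/5)-(16/5))/8² = 24/5 kN·m
Load 2 — triangular load w₀=9 kN/m (0→w₀ over full span):
  R_A = 3w₀L/20 = 3·9·8/20 = 54/5 kN
  M_A = w₀L²/30 = 9·8²/30 = 96/5 kN·m
  R_B = 7w₀L/20 = 7·9·8/20 = 126/5 kN
  M_B = -w₀L²/20 = -9·8²/20 = -144/5 kN·m
Load 3 — applied couple M₀=16 kN·m at a=24/5 m (b=L-a=16/5):
  R_A = 6M₀ab/L³ = 6·16·(24/5)·(16/5)/8³ = 72/25 kN
  M_A = M₀b(2a-b)/L² = 16·(16/5)·(2·(24/5)-(16/5))/8² = 128/25 kN·m
  R_B = -6M₀ab/L³ = -6·16·(24/5)·(16/5)/8³ = -72/25 kN
  M_B = M₀a(2b-a)/L² = 16·(24/5)·(2·(16/5)-(24/5))/8² = 48/25 kN·m
Superposition: R_A = 819/50 kN, M_A = 653/25 kN·m, R_B = 981/50 kN, M_B = -552/25 kN·m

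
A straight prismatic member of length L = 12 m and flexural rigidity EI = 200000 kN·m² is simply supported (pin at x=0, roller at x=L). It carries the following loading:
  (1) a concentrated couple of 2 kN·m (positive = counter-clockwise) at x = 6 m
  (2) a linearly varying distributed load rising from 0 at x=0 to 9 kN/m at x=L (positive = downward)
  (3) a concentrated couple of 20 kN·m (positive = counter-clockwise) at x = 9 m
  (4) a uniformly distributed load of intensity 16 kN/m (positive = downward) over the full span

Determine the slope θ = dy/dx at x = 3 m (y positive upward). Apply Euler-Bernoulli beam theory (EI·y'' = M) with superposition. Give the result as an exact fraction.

θ(3) = -166589/32000000 rad

Load 1 — applied couple M₀=2 kN·m at a=6 m (b=L-a=6):
  θ_1 = (M₀x²/(2L)+C₁)/EI  [x≤a] with C₁=M₀(3b²-L²)/(6L)=-1 = (2·3²/(2·12)+(-1))/200000 = -1/800000 rad
Load 2 — triangular load w₀=9 kN/m (0→w₀ over full span):
  θ_2 = -w₀(7L⁴-30L²x²+15x⁴)/(360LEI) = -9·(7·12⁴-30·12²·3²+15·3⁴)/(360·12·200000) = -35829/32000000 rad
Load 3 — applied couple M₀=20 kN·m at a=9 m (b=L-a=3):
  θ_3 = (M₀x²/(2L)+C₁)/EI  [x≤a] with C₁=M₀(3b²-L²)/(6L)=-65/2 = (20·3²/(2·12)+(-65/2))/200000 = -1/8000 rad
Load 4 — uniform load w=16 kN/m over full span:
  θ_4 = -w(L³-6Lx²+4x³)/(24EI) = -16·(12³-6·12·3²+4·3³)/(24·200000) = -99/25000 rad
Superposition: θ = Σ θ_i = -166589/32000000 rad ≈ -0.005206 rad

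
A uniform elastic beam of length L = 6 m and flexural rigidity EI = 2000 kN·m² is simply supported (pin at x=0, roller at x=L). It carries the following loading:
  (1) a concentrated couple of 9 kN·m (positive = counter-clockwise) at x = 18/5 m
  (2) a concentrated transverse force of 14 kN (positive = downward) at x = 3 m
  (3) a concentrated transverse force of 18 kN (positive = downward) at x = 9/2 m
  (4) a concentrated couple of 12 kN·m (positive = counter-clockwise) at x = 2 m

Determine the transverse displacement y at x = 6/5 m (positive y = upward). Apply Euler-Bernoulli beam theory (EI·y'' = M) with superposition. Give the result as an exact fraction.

Load 1 — applied couple M₀=9 kN·m at a=18/5 m (b=L-a=12/5):
  y_1 = (M₀x³/(6L)+C₁x)/EI  [x≤a] with C₁=M₀(3b²-L²)/(6L)=-117/25 = (9·(6/5)³/(6·6)+(-117/25)·(6/5))/2000 = -81/31250 m
Load 2 — point force P=14 kN at a=3 m (b=L-a=3):
  y_2 = -Pbx(L²-b²-x²)/(6LEI)  [x≤a] = -14·3·(6/5)·(6²-3²-(6/5)²)/(6·6·2000) = -4473/250000 m
Load 3 — point force P=18 kN at a=9/2 m (b=L-a=3/2):
  y_3 = -Pbx(L²-b²-x²)/(6LEI)  [x≤a] = -18·(3/2)·(6/5)·(6²-(3/2)²-(6/5)²)/(6·6·2000) = -29079/2000000 m
Load 4 — applied couple M₀=12 kN·m at a=2 m (b=L-a=4):
  y_4 = (M₀x³/(6L)+C₁x)/EI  [x≤a] with C₁=M₀(3b²-L²)/(6L)=4 = (12·(6/5)³/(6·6)+4·(6/5))/2000 = 42/15625 m
Superposition: y = Σ y_i = -64671/2000000 m ≈ -0.032336 m

y(6/5) = -64671/2000000 m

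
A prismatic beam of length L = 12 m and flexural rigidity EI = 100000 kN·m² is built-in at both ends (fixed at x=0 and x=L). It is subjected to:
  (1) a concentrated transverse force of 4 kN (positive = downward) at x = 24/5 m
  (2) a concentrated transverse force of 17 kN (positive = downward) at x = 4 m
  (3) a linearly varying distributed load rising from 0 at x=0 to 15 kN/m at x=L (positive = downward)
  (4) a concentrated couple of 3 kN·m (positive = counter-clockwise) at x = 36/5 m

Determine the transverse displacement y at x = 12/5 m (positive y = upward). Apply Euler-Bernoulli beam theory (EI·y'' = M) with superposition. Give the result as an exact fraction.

y(12/5) = -322087/146484375 m

Load 1 — point force P=4 kN at a=24/5 m (b=L-a=36/5):
  y_1 = -Pb²x²(3aL-(3a+b)x)/(6L³EI)  [x≤a] = -4·(36/5)²·(12/5)²·(3·(24/5)·12-(3·(24/5)+(36/5))·(12/5))/(6·12³·100000) = -6804/48828125 m
Load 2 — point force P=17 kN at a=4 m (b=L-a=8):
  y_2 = -Pb²x²(3aL-(3a+b)x)/(6L³EI)  [x≤a] = -17·8²·(12/5)²·(3·4·12-(3·4+8)·(12/5))/(6·12³·100000) = -136/234375 m
Load 3 — triangular load w₀=15 kN/m (0→w₀ over full span):
  y_3 = -w₀x²(L-x)²(x+2L)/(120LEI) = -15·(12/5)²·(12-(12/5))²·((12/5)+2·12)/(120·12·100000) = -14256/9765625 m
Load 4 — applied couple M₀=3 kN·m at a=36/5 m (b=L-a=24/5):
  y_4 = (R_Ax³/6 - M_Ax²/2)/EI  [x≤a] with R_A=9/25, M_A=24/25 = ((9/25)·(12/5)³/6 - (24/25)·(12/5)²/2)/100000 = -189/9765625 m
Superposition: y = Σ y_i = -322087/146484375 m ≈ -0.002199 m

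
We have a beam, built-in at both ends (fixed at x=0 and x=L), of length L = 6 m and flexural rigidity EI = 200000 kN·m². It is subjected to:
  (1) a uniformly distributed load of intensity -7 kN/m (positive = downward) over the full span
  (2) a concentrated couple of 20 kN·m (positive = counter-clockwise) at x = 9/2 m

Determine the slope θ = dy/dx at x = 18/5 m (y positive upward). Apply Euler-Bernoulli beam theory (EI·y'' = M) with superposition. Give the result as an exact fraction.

θ(18/5) = -531/25000000 rad

Load 1 — uniform load w=-7 kN/m over full span:
  θ_1 = -wx(L-x)(L-2x)/(12EI) = -(-7)·(18/5)·(6-(18/5))·(6-2·(18/5))/(12·200000) = -189/6250000 rad
Load 2 — applied couple M₀=20 kN·m at a=9/2 m (b=L-a=3/2):
  θ_2 = (R_Ax²/2 - M_Ax)/EI  [x≤a] with R_A=15/4, M_A=25/4 = ((15/4)·(18/5)²/2 - (25/4)·(18/5))/200000 = 9/1000000 rad
Superposition: θ = Σ θ_i = -531/25000000 rad ≈ -0.000021 rad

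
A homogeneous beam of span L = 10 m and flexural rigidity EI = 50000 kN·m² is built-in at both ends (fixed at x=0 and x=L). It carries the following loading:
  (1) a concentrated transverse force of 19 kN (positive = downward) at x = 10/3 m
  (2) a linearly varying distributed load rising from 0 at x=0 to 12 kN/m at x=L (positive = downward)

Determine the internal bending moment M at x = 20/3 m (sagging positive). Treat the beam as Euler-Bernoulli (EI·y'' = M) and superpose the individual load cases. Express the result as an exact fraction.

M(20/3) = 1870/81 kN·m

Load 1 — point force P=19 kN at a=10/3 m (b=L-a=20/3):
  M_1 = Pa²(a+3b)(L-x)/L³ - Pa²b/L²  [x>a] = 19·(10/3)²·((10/3)+3·(20/3))·(10-(20/3))/10³ - 19·(10/3)²·(20/3)/10² = 190/81 kN·m
Load 2 — triangular load w₀=12 kN/m (0→w₀ over full span):
  M_2 = 3w₀Lx/20 - w₀L²/30 - w₀x³/(6L) = 3·12·10·(20/3)/20 - 12·10²/30 - 12·(20/3)³/(6·10) = 560/27 kN·m
Superposition: M = Σ M_i = 1870/81 kN·m ≈ 23.086420 kN·m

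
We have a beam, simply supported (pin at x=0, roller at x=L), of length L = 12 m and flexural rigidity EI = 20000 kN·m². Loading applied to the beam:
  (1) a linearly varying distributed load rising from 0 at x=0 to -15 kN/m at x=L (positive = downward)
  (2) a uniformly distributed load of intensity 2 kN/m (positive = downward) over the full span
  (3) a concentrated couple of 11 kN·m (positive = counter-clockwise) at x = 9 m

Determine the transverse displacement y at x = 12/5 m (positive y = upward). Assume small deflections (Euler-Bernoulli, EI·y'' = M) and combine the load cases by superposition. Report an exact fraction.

y(12/5) = 4873779/125000000 m

Load 1 — triangular load w₀=-15 kN/m (0→w₀ over full span):
  y_1 = -w₀x(7L⁴-10L²x²+3x⁴)/(360LEI) = -(-15)·(12/5)·(7·12⁴-10·12²·(12/5)²+3·(12/5)⁴)/(360·12·20000) = 111456/1953125 m
Load 2 — uniform load w=2 kN/m over full span:
  y_2 = -wx(L³-2Lx²+x³)/(24EI) = -2·(12/5)·(12³-2·12·(12/5)²+(12/5)³)/(24·20000) = -6264/390625 m
Load 3 — applied couple M₀=11 kN·m at a=9 m (b=L-a=3):
  y_3 = (M₀x³/(6L)+C₁x)/EI  [x≤a] with C₁=M₀(3b²-L²)/(6L)=-143/8 = (11·(12/5)³/(6·12)+(-143/8)·(12/5))/20000 = -10197/5000000 m
Superposition: y = Σ y_i = 4873779/125000000 m ≈ 0.038990 m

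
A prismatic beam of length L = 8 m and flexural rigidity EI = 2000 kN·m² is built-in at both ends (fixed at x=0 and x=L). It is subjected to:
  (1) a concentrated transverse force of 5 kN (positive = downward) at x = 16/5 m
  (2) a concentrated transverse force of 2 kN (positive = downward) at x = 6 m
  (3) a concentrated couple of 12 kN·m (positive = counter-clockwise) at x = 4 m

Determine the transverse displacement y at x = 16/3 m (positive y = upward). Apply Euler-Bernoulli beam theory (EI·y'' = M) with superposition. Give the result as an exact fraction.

Load 1 — point force P=5 kN at a=16/5 m (b=L-a=24/5):
  y_1 = -Pa²(L-x)²(3bL-(3b+a)(L-x))/(6L³EI)  [x>a] = -5·(16/5)²·(8-(16/3))²·(3·(24/5)·8-(3·(24/5)+(16/5))·(8-(16/3)))/(6·8³·2000) = -1024/253125 m
Load 2 — point force P=2 kN at a=6 m (b=L-a=2):
  y_2 = -Pb²x²(3aL-(3a+b)x)/(6L³EI)  [x≤a] = -2·2²·(16/3)²·(3·6·8-(3·6+2)·(16/3))/(6·8³·2000) = -14/10125 m
Load 3 — applied couple M₀=12 kN·m at a=4 m (b=L-a=4):
  y_3 = (R_Ax³/6 - M_Ax²/2 - M₀(x-a)²/2)/EI  [x>a] with R_A=9/4, M_A=3 = ((9/4)·(16/3)³/6 - 3·(16/3)²/2 - 12·((16/3)-4)²/2)/2000 = 2/1125 m
Superposition: y = Σ y_i = -308/84375 m ≈ -0.003650 m

y(16/3) = -308/84375 m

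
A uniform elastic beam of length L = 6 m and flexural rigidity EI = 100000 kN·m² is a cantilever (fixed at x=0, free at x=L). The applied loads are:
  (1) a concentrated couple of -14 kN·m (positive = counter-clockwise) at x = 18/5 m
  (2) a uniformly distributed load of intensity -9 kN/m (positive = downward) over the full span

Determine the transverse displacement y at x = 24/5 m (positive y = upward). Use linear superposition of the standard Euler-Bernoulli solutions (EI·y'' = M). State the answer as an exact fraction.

Load 1 — applied couple M₀=-14 kN·m at a=18/5 m (b=L-a=12/5):
  y_1 = M₀a(2x-a)/(2EI)  [x>a] = (-14)·(18/5)·(2·(24/5)-(18/5))/(2·100000) = -189/125000 m
Load 2 — uniform load w=-9 kN/m over full span:
  y_2 = -wx²(x²-4Lx+6L²)/(24EI) = -(-9)·(24/5)²·((24/5)²-4·6·(24/5)+6·6²)/(24·100000) = 20898/1953125 m
Superposition: y = Σ y_i = 143559/15625000 m ≈ 0.009188 m

y(24/5) = 143559/15625000 m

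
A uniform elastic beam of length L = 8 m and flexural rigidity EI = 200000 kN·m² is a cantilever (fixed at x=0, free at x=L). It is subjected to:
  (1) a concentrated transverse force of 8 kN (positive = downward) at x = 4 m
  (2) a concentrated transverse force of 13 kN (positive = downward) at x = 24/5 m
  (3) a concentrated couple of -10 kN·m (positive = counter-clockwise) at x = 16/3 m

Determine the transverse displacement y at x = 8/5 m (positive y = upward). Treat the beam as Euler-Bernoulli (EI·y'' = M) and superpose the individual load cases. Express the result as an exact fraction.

y(8/5) = -233/390625 m

Load 1 — point force P=8 kN at a=4 m (b=L-a=4):
  y_1 = -Px²(3a-x)/(6EI)  [x≤a] = -8·(8/5)²·(3·4-(8/5))/(6·200000) = -208/1171875 m
Load 2 — point force P=13 kN at a=24/5 m (b=L-a=16/5):
  y_2 = -Px²(3a-x)/(6EI)  [x≤a] = -13·(8/5)²·(3·(24/5)-(8/5))/(6·200000) = -416/1171875 m
Load 3 — applied couple M₀=-10 kN·m at a=16/3 m (b=L-a=8/3):
  y_3 = M₀x²/(2EI)  [x≤a] = (-10)·(8/5)²/(2·200000) = -1/15625 m
Superposition: y = Σ y_i = -233/390625 m ≈ -0.000596 m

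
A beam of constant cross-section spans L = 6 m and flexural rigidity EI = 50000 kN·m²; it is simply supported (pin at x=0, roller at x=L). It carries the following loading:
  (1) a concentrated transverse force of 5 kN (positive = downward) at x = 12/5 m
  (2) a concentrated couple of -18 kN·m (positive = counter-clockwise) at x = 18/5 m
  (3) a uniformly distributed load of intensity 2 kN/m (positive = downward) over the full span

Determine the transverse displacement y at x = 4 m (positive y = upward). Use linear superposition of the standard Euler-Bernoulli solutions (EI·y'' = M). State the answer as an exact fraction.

y(4) = -749/937500 m

Load 1 — point force P=5 kN at a=12/5 m (b=L-a=18/5):
  y_1 = -Pa(L-x)(2Lx-a²-x²)/(6LEI)  [x>a] = -5·(12/5)·(6-4)·(2·6·4-(12/5)²-4²)/(6·6·50000) = -82/234375 m
Load 2 — applied couple M₀=-18 kN·m at a=18/5 m (b=L-a=12/5):
  y_2 = (M₀x³/(6L)-M₀(x-a)²/2+C₁x)/EI  [x>a] with C₁=M₀(3b²-L²)/(6L)=234/25 = ((-18)·4³/(6·6)-(-18)·(4-(18/5))²/2+(234/25)·4)/50000 = 43/312500 m
Load 3 — uniform load w=2 kN/m over full span:
  y_3 = -wx(L³-2Lx²+x³)/(24EI) = -2·4·(6³-2·6·4²+4³)/(24·50000) = -11/18750 m
Superposition: y = Σ y_i = -749/937500 m ≈ -0.000799 m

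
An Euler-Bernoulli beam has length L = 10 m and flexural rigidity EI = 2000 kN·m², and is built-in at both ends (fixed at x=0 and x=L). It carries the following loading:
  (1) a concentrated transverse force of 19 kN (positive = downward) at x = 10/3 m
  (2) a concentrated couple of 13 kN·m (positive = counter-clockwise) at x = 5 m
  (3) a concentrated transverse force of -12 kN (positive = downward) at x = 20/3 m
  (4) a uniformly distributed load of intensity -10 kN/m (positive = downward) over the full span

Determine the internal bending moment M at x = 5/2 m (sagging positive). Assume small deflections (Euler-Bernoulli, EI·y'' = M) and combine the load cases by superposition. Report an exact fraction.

M(5/2) = -139/216 kN·m

Load 1 — point force P=19 kN at a=10/3 m (b=L-a=20/3):
  M_1 = Pb²(3a+b)x/L³ - Pab²/L²  [x≤a] = 19·(20/3)²·(3·(10/3)+(20/3))·(5/2)/10³ - 19·(10/3)·(20/3)²/10² = 190/27 kN·m
Load 2 — applied couple M₀=13 kN·m at a=5 m (b=L-a=5):
  M_2 = R_Ax - M_A  [x≤a] with R_A=39/20, M_A=13/4 = (39/20)·(5/2) - (13/4) = 13/8 kN·m
Load 3 — point force P=-12 kN at a=20/3 m (b=L-a=10/3):
  M_3 = Pb²(3a+b)x/L³ - Pab²/L²  [x≤a] = (-12)·(10/3)²·(3·(20/3)+(10/3))·(5/2)/10³ - (-12)·(20/3)·(10/3)²/10² = 10/9 kN·m
Load 4 — uniform load w=-10 kN/m over full span:
  M_4 = wLx/2 - wL²/12 - wx²/2 = (-10)·10·(5/2)/2 - (-10)·10²/12 - (-10)·(5/2)²/2 = -125/12 kN·m
Superposition: M = Σ M_i = -139/216 kN·m ≈ -0.643519 kN·m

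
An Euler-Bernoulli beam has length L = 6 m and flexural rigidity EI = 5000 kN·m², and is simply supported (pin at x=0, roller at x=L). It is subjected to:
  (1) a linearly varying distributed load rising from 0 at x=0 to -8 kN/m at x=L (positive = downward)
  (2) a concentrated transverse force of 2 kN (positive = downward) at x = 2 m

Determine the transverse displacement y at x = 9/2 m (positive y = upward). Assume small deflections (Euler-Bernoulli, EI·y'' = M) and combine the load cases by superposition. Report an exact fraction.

Load 1 — triangular load w₀=-8 kN/m (0→w₀ over full span):
  y_1 = -w₀x(7L⁴-10L²x²+3x⁴)/(360LEI) = -(-8)·(9/2)·(7·6⁴-10·6²·(9/2)²+3·(9/2)⁴)/(360·6·5000) = 3213/320000 m
Load 2 — point force P=2 kN at a=2 m (b=L-a=4):
  y_2 = -Pa(L-x)(2Lx-a²-x²)/(6LEI)  [x>a] = -2·2·(6-(9/2))·(2·6·(9/2)-2²-(9/2)²)/(6·6·5000) = -119/120000 m
Superposition: y = Σ y_i = 8687/960000 m ≈ 0.009049 m

y(9/2) = 8687/960000 m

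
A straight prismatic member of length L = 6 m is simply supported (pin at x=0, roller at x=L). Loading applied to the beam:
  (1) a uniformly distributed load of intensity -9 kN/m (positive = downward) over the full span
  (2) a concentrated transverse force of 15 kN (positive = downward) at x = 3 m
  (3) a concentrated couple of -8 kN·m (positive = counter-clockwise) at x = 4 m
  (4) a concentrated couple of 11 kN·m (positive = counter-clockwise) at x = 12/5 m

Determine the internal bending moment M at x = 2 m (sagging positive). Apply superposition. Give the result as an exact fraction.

Load 1 — uniform load w=-9 kN/m over full span:
  M_1 = wx(L-x)/2 = (-9)·2·(6-2)/2 = -36 kN·m
Load 2 — point force P=15 kN at a=3 m (b=L-a=3):
  M_2 = Pbx/L  [x≤a] = 15·3·2/6 = 15 kN·m
Load 3 — applied couple M₀=-8 kN·m at a=4 m (b=L-a=2):
  M_3 = M₀x/L  [x≤a] = (-8)·2/6 = -8/3 kN·m
Load 4 — applied couple M₀=11 kN·m at a=12/5 m (b=L-a=18/5):
  M_4 = M₀x/L  [x≤a] = 11·2/6 = 11/3 kN·m
Superposition: M = Σ M_i = -20 kN·m ≈ -20.000000 kN·m

M(2) = -20 kN·m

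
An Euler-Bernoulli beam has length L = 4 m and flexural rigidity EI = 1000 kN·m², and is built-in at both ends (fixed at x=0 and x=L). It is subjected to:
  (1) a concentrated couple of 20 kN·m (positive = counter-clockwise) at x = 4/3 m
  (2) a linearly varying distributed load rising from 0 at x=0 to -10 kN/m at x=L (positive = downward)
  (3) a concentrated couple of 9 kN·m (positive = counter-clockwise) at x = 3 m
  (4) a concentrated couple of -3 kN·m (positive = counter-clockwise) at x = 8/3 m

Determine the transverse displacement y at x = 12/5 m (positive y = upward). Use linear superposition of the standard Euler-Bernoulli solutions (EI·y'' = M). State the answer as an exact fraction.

Load 1 — applied couple M₀=20 kN·m at a=4/3 m (b=L-a=8/3):
  y_1 = (R_Ax³/6 - M_Ax²/2 - M₀(x-a)²/2)/EI  [x>a] with R_A=20/3, M_A=0 = ((20/3)·(12/5)³/6 - 0·(12/5)²/2 - 20·((12/5)-(4/3))²/2)/1000 = 112/28125 m
Load 2 — triangular load w₀=-10 kN/m (0→w₀ over full span):
  y_2 = -w₀x²(L-x)²(x+2L)/(120LEI) = -(-10)·(12/5)²·(4-(12/5))²·((12/5)+2·4)/(120·4·1000) = 1248/390625 m
Load 3 — applied couple M₀=9 kN·m at a=3 m (b=L-a=1):
  y_3 = (R_Ax³/6 - M_Ax²/2)/EI  [x≤a] with R_A=81/32, M_A=45/16 = ((81/32)·(12/5)³/6 - (45/16)·(12/5)²/2)/1000 = -567/250000 m
Load 4 — applied couple M₀=-3 kN·m at a=8/3 m (b=L-a=4/3):
  y_4 = (R_Ax³/6 - M_Ax²/2)/EI  [x≤a] with R_A=-1, M_A=-1 = ((-1)·(12/5)³/6 - (-1)·(12/5)²/2)/1000 = 9/15625 m
Superposition: y = Σ y_i = 308537/56250000 m ≈ 0.005485 m

y(12/5) = 308537/56250000 m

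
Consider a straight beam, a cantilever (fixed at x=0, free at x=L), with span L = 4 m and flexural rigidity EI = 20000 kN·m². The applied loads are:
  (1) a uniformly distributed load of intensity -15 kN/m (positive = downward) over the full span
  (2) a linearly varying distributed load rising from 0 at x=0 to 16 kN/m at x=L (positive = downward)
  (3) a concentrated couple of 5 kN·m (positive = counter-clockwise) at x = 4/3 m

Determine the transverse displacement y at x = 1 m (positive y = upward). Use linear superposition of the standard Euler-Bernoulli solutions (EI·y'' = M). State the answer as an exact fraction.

Load 1 — uniform load w=-15 kN/m over full span:
  y_1 = -wx²(x²-4Lx+6L²)/(24EI) = -(-15)·1²·(1²-4·4·1+6·4²)/(24·20000) = 81/32000 m
Load 2 — triangular load w₀=16 kN/m (0→w₀ over full span):
  y_2 = (w₀Lx³/12-w₀L²x²/6-w₀x⁵/(120L))/EI = (16·4·1³/12-16·4²·1²/6-16·1⁵/(120·4))/20000 = -1121/600000 m
Load 3 — applied couple M₀=5 kN·m at a=4/3 m (b=L-a=8/3):
  y_3 = M₀x²/(2EI)  [x≤a] = 5·1²/(2·20000) = 1/8000 m
Superposition: y = Σ y_i = 1891/2400000 m ≈ 0.000788 m

y(1) = 1891/2400000 m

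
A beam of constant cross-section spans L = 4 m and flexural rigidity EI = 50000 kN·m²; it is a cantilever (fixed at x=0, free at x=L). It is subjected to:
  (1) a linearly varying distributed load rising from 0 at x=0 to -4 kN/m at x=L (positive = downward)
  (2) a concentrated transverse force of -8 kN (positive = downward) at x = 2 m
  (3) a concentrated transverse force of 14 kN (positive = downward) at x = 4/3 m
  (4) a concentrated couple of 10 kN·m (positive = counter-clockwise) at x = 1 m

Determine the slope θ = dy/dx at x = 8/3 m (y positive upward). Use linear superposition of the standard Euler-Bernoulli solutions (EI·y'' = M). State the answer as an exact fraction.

Load 1 — triangular load w₀=-4 kN/m (0→w₀ over full span):
  θ_1 = (w₀Lx²/4-w₀L²x/3-w₀x⁴/(24L))/EI = ((-4)·4·(8/3)²/4-(-4)·4²·(8/3)/3-(-4)·(8/3)⁴/(24·4))/50000 = 464/759375 rad
Load 2 — point force P=-8 kN at a=2 m (b=L-a=2):
  θ_2 = -Pa²/(2EI)  [x>a] = -(-8)·2²/(2·50000) = 1/3125 rad
Load 3 — point force P=14 kN at a=4/3 m (b=L-a=8/3):
  θ_3 = -Pa²/(2EI)  [x>a] = -14·(4/3)²/(2·50000) = -7/28125 rad
Load 4 — applied couple M₀=10 kN·m at a=1 m (b=L-a=3):
  θ_4 = M₀a/EI  [x>a] = 10·1/50000 = 1/5000 rad
Superposition: θ = Σ θ_i = 5359/6075000 rad ≈ 0.000882 rad

θ(8/3) = 5359/6075000 rad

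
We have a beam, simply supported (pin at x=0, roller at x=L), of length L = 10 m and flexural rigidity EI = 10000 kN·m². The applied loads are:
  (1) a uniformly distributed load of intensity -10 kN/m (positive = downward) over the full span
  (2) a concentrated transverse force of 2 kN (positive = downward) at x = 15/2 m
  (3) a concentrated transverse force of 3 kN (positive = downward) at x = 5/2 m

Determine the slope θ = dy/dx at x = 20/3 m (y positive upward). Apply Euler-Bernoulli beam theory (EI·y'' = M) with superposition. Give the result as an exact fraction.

Load 1 — uniform load w=-10 kN/m over full span:
  θ_1 = -w(L³-6Lx²+4x³)/(24EI) = -(-10)·(10³-6·10·(20/3)²+4·(20/3)³)/(24·10000) = -13/648 rad
Load 2 — point force P=2 kN at a=15/2 m (b=L-a=5/2):
  θ_2 = -Pb(L²-b²-3x²)/(6LEI)  [x≤a] = -2·(5/2)·(10²-(5/2)²-3·(20/3)²)/(6·10·10000) = 19/57600 rad
Load 3 — point force P=3 kN at a=5/2 m (b=L-a=15/2):
  θ_3 = -Pa(2L²-6Lx+3x²+a²)/(6LEI)  [x>a] = -3·(5/2)·(2·10²-6·10·(20/3)+3·(20/3)²+(5/2)²)/(6·10·10000) = 29/38400 rad
Superposition: θ = Σ θ_i = -787/41472 rad ≈ -0.018977 rad

θ(20/3) = -787/41472 rad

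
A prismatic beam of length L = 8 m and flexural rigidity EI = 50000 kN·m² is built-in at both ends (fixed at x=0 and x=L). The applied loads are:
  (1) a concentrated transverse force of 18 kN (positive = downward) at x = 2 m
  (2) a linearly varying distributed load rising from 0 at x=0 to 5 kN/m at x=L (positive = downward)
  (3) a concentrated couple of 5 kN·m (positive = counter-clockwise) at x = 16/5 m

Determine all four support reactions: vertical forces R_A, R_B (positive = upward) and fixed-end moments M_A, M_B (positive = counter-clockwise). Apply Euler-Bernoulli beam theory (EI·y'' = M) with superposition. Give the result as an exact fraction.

R_A = 1767/80 kN, M_A = 1891/60 kN·m, R_B = 1273/80 kN, M_B = -423/20 kN·m

Load 1 — point force P=18 kN at a=2 m (b=L-a=6):
  R_A = Pb²(3a+b)/L³ = 18·6²·(3·2+6)/8³ = 243/16 kN
  M_A = Pab²/L² = 18·2·6²/8² = 81/4 kN·m
  R_B = Pa²(a+3b)/L³ = 18·2²·(2+3·6)/8³ = 45/16 kN
  M_B = -Pa²b/L² = -18·2²·6/8² = -27/4 kN·m
Load 2 — triangular load w₀=5 kN/m (0→w₀ over full span):
  R_A = 3w₀L/20 = 3·5·8/20 = 6 kN
  M_A = w₀L²/30 = 5·8²/30 = 32/3 kN·m
  R_B = 7w₀L/20 = 7·5·8/20 = 14 kN
  M_B = -w₀L²/20 = -5·8²/20 = -16 kN·m
Load 3 — applied couple M₀=5 kN·m at a=16/5 m (b=L-a=24/5):
  R_A = 6M₀ab/L³ = 6·5·(16/5)·(24/5)/8³ = 9/10 kN
  M_A = M₀b(2a-b)/L² = 5·(24/5)·(2·(16/5)-(24/5))/8² = 3/5 kN·m
  R_B = -6M₀ab/L³ = -6·5·(16/5)·(24/5)/8³ = -9/10 kN
  M_B = M₀a(2b-a)/L² = 5·(16/5)·(2·(24/5)-(16/5))/8² = 8/5 kN·m
Superposition: R_A = 1767/80 kN, M_A = 1891/60 kN·m, R_B = 1273/80 kN, M_B = -423/20 kN·m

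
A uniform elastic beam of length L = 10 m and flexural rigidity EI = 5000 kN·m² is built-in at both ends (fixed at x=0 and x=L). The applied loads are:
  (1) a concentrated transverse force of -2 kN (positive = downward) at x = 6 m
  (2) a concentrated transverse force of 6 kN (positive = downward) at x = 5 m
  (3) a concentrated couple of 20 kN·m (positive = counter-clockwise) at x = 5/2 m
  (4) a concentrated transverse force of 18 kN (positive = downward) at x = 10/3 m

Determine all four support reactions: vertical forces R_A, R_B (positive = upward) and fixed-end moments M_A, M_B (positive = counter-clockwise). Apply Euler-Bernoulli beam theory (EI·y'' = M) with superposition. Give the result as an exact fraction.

Load 1 — point force P=-2 kN at a=6 m (b=L-a=4):
  R_A = Pb²(3a+b)/L³ = (-2)·4²·(3·6+4)/10³ = -88/125 kN
  M_A = Pab²/L² = (-2)·6·4²/10² = -48/25 kN·m
  R_B = Pa²(a+3b)/L³ = (-2)·6²·(6+3·4)/10³ = -162/125 kN
  M_B = -Pa²b/L² = -(-2)·6²·4/10² = 72/25 kN·m
Load 2 — point force P=6 kN at a=5 m (b=L-a=5):
  R_A = Pb²(3a+b)/L³ = 6·5²·(3·5+5)/10³ = 3 kN
  M_A = Pab²/L² = 6·5·5²/10² = 15/2 kN·m
  R_B = Pa²(a+3b)/L³ = 6·5²·(5+3·5)/10³ = 3 kN
  M_B = -Pa²b/L² = -6·5²·5/10² = -15/2 kN·m
Load 3 — applied couple M₀=20 kN·m at a=5/2 m (b=L-a=15/2):
  R_A = 6M₀ab/L³ = 6·20·(5/2)·(15/2)/10³ = 9/4 kN
  M_A = M₀b(2a-b)/L² = 20·(15/2)·(2·(5/2)-(15/2))/10² = -15/4 kN·m
  R_B = -6M₀ab/L³ = -6·20·(5/2)·(15/2)/10³ = -9/4 kN
  M_B = M₀a(2b-a)/L² = 20·(5/2)·(2·(15/2)-(5/2))/10² = 25/4 kN·m
Load 4 — point force P=18 kN at a=10/3 m (b=L-a=20/3):
  R_A = Pb²(3a+b)/L³ = 18·(20/3)²·(3·(10/3)+(20/3))/10³ = 40/3 kN
  M_A = Pab²/L² = 18·(10/3)·(20/3)²/10² = 80/3 kN·m
  R_B = Pa²(a+3b)/L³ = 18·(10/3)²·((10/3)+3·(20/3))/10³ = 14/3 kN
  M_B = -Pa²b/L² = -18·(10/3)²·(20/3)/10² = -40/3 kN·m
Superposition: R_A = 26819/1500 kN, M_A = 8549/300 kN·m, R_B = 6181/1500 kN, M_B = -3511/300 kN·m

R_A = 26819/1500 kN, M_A = 8549/300 kN·m, R_B = 6181/1500 kN, M_B = -3511/300 kN·m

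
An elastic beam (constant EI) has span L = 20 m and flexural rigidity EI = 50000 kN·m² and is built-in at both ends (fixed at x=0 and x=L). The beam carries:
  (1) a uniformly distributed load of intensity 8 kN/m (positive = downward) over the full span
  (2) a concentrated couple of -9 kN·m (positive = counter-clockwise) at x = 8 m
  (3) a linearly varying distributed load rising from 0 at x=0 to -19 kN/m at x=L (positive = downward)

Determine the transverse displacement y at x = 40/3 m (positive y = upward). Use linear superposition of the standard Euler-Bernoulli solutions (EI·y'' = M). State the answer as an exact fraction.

y(40/3) = 30542/2278125 m

Load 1 — uniform load w=8 kN/m over full span:
  y_1 = -wx²(L-x)²/(24EI) = -8·(40/3)²·(20-(40/3))²/(24·50000) = -64/1215 m
Load 2 — applied couple M₀=-9 kN·m at a=8 m (b=L-a=12):
  y_2 = (R_Ax³/6 - M_Ax²/2 - M₀(x-a)²/2)/EI  [x>a] with R_A=-81/125, M_A=-27/25 = ((-81/125)·(40/3)³/6 - (-27/25)·(40/3)²/2 - (-9)·((40/3)-8)²/2)/50000 = -2/3125 m
Load 3 — triangular load w₀=-19 kN/m (0→w₀ over full span):
  y_3 = -w₀x²(L-x)²(x+2L)/(120LEI) = -(-19)·(40/3)²·(20-(40/3))²·((40/3)+2·20)/(120·20·50000) = 1216/18225 m
Superposition: y = Σ y_i = 30542/2278125 m ≈ 0.013407 m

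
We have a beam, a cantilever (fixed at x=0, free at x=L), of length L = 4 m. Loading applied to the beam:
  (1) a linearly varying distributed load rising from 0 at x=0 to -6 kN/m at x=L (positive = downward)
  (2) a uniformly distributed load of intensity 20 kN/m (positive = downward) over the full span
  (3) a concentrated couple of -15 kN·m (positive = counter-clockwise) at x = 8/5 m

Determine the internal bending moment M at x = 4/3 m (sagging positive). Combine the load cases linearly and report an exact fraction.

Load 1 — triangular load w₀=-6 kN/m (0→w₀ over full span):
  M_1 = w₀Lx/2 - w₀L²/3 - w₀x³/(6L) = (-6)·4·(4/3)/2 - (-6)·4²/3 - (-6)·(4/3)³/(6·4) = 448/27 kN·m
Load 2 — uniform load w=20 kN/m over full span:
  M_2 = -w(L-x)²/2 = -20·(4-(4/3))²/2 = -640/9 kN·m
Load 3 — applied couple M₀=-15 kN·m at a=8/5 m (b=L-a=12/5):
  M_3 = M₀  [x≤a] = (-15) = -15 kN·m
Superposition: M = Σ M_i = -1877/27 kN·m ≈ -69.518519 kN·m

M(4/3) = -1877/27 kN·m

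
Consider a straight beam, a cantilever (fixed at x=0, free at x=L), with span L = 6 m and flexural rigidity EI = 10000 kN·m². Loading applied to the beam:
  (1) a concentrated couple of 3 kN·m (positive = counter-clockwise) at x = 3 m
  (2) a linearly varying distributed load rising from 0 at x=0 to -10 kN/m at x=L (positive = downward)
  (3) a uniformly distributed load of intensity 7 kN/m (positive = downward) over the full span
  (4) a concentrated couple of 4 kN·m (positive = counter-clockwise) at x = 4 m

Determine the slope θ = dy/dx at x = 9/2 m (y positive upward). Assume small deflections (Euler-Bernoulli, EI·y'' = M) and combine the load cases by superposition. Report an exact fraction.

Load 1 — applied couple M₀=3 kN·m at a=3 m (b=L-a=3):
  θ_1 = M₀a/EI  [x>a] = 3·3/10000 = 9/10000 rad
Load 2 — triangular load w₀=-10 kN/m (0→w₀ over full span):
  θ_2 = (w₀Lx²/4-w₀L²x/3-w₀x⁴/(24L))/EI = ((-10)·6·(9/2)²/4-(-10)·6²·(9/2)/3-(-10)·(9/2)⁴/(24·6))/10000 = 6777/256000 rad
Load 3 — uniform load w=7 kN/m over full span:
  θ_3 = -wx(x²-3Lx+3L²)/(6EI) = -7·(9/2)·((9/2)²-3·6·(9/2)+3·6²)/(6·10000) = -3969/160000 rad
Load 4 — applied couple M₀=4 kN·m at a=4 m (b=L-a=2):
  θ_4 = M₀a/EI  [x>a] = 4·4/10000 = 1/625 rad
Superposition: θ = Σ θ_i = 5333/1280000 rad ≈ 0.004166 rad

θ(9/2) = 5333/1280000 rad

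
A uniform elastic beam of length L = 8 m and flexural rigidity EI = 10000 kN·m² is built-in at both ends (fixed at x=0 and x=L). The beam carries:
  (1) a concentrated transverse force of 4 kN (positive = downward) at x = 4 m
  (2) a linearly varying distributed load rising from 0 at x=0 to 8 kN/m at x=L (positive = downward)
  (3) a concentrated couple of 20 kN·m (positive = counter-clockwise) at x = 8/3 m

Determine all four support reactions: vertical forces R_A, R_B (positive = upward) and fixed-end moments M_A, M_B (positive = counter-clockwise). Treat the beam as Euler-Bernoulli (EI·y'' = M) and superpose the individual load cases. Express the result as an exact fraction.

Load 1 — point force P=4 kN at a=4 m (b=L-a=4):
  R_A = Pb²(3a+b)/L³ = 4·4²·(3·4+4)/8³ = 2 kN
  M_A = Pab²/L² = 4·4·4²/8² = 4 kN·m
  R_B = Pa²(a+3b)/L³ = 4·4²·(4+3·4)/8³ = 2 kN
  M_B = -Pa²b/L² = -4·4²·4/8² = -4 kN·m
Load 2 — triangular load w₀=8 kN/m (0→w₀ over full span):
  R_A = 3w₀L/20 = 3·8·8/20 = 48/5 kN
  M_A = w₀L²/30 = 8·8²/30 = 256/15 kN·m
  R_B = 7w₀L/20 = 7·8·8/20 = 112/5 kN
  M_B = -w₀L²/20 = -8·8²/20 = -128/5 kN·m
Load 3 — applied couple M₀=20 kN·m at a=8/3 m (b=L-a=16/3):
  R_A = 6M₀ab/L³ = 6·20·(8/3)·(16/3)/8³ = 10/3 kN
  M_A = M₀b(2a-b)/L² = 20·(16/3)·(2·(8/3)-(16/3))/8² = 0 kN·m
  R_B = -6M₀ab/L³ = -6·20·(8/3)·(16/3)/8³ = -10/3 kN
  M_B = M₀a(2b-a)/L² = 20·(8/3)·(2·(16/3)-(8/3))/8² = 20/3 kN·m
Superposition: R_A = 224/15 kN, M_A = 316/15 kN·m, R_B = 316/15 kN, M_B = -344/15 kN·m

R_A = 224/15 kN, M_A = 316/15 kN·m, R_B = 316/15 kN, M_B = -344/15 kN·m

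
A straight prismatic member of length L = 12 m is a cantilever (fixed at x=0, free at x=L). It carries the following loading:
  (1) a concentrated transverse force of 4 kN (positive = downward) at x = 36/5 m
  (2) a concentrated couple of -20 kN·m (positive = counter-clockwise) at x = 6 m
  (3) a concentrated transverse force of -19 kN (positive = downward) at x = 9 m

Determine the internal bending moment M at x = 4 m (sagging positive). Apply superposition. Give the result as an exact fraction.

Load 1 — point force P=4 kN at a=36/5 m (b=L-a=24/5):
  M_1 = -P(a-x)  [x≤a] = -4·((36/5)-4) = -64/5 kN·m
Load 2 — applied couple M₀=-20 kN·m at a=6 m (b=L-a=6):
  M_2 = M₀  [x≤a] = (-20) = -20 kN·m
Load 3 — point force P=-19 kN at a=9 m (b=L-a=3):
  M_3 = -P(a-x)  [x≤a] = -(-19)·(9-4) = 95 kN·m
Superposition: M = Σ M_i = 311/5 kN·m ≈ 62.200000 kN·m

M(4) = 311/5 kN·m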